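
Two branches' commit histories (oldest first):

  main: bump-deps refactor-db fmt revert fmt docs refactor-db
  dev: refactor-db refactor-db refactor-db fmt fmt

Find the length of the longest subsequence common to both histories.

3

One common subsequence of length 3: refactor-db [2,3]; then fmt [3,4]; then fmt [5,5], and the DP table's final entry dp[7][5] is also 3, so no common subsequence is longer.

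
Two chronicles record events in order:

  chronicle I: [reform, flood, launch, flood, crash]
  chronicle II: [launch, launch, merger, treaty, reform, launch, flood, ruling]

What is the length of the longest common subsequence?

Taking reform [1,5], launch [3,6], flood [4,7] gives a common subsequence of length 3. The LCS DP gives dp[5][8] = 3, so this is optimal.

3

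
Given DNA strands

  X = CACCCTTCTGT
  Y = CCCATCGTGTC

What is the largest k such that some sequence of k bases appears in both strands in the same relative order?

8

Taking C [1,1] → C [3,2] → C [4,3] → T [7,5] → C [8,6] → T [9,8] → G [10,9] → T [11,10] gives a common subsequence of length 8. Since dp[11][11] = 8, nothing longer is possible.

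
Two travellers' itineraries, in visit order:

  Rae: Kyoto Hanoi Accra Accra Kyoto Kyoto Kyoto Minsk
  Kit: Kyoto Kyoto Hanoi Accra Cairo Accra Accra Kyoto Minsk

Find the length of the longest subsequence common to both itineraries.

Taking Kyoto (Rae #1, Kit #2) → Hanoi (Rae #2, Kit #3) → Accra (Rae #3, Kit #6) → Accra (Rae #4, Kit #7) → Kyoto (Rae #7, Kit #8) → Minsk (Rae #8, Kit #9) gives a common subsequence of length 6. Since dp[8][9] = 6, nothing longer is possible.

6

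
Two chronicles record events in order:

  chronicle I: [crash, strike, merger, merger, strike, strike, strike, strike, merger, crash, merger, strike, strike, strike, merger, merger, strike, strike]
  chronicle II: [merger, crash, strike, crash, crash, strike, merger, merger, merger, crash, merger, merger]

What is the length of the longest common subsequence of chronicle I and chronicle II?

8

One common subsequence of length 8: crash (chronicle I #1, chronicle II #5); then strike (chronicle I #2, chronicle II #6); then merger (chronicle I #3, chronicle II #7); then merger (chronicle I #4, chronicle II #8); then merger (chronicle I #9, chronicle II #9); then crash (chronicle I #10, chronicle II #10); then merger (chronicle I #15, chronicle II #11); then merger (chronicle I #16, chronicle II #12). The LCS DP gives dp[18][12] = 8, so this is optimal.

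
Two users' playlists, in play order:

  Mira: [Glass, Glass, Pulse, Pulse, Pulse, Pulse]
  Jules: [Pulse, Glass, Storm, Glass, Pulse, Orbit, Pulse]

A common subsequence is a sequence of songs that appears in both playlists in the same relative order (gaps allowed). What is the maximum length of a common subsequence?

Pick Glass [1,2], Glass [2,4], Pulse [3,5], Pulse [6,7]; all 4 songs appear in both, in order, and the DP table's final entry dp[6][7] is also 4, so no common subsequence is longer.

4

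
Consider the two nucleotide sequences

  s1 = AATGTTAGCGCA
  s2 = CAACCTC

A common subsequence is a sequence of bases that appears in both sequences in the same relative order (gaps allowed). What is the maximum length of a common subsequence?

Let dp[i][j] be the LCS length of the first i bases of s1 and the first j bases of s2. dp[i][j] = dp[i-1][j-1]+1 when the i-th and j-th bases match, else max(dp[i-1][j], dp[i][j-1]).
    ·  C  A  A  C  C  T  C
 ·  0  0  0  0  0  0  0  0
 A  0  0  1  1  1  1  1  1
 A  0  0  1  2  2  2  2  2
 T  0  0  1  2  2  2  3  3
 G  0  0  1  2  2  2  3  3
 T  0  0  1  2  2  2  3  3
 T  0  0  1  2  2  2  3  3
 A  0  0  1  2  2  2  3  3
 G  0  0  1  2  2  2  3  3
 C  0  1  1  2  3  3  3  4
 G  0  1  1  2  3  3  3  4
 C  0  1  1  2  3  4  4  4
 A  0  1  2  2  3  4  4  4
dp[12][7] = 4. One LCS (by backtracking along matches): AATC.

4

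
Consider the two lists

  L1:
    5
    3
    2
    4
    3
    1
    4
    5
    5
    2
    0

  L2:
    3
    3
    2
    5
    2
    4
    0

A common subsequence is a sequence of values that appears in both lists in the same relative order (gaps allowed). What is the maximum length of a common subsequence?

Let dp[i][j] be the LCS length of the first i values of L1 and the first j values of L2. dp[i][j] = dp[i-1][j-1]+1 when the i-th and j-th values match, else max(dp[i-1][j], dp[i][j-1]).
    ·  3  3  2  5  2  4  0
 ·  0  0  0  0  0  0  0  0
 5  0  0  0  0  1  1  1  1
 3  0  1  1  1  1  1  1  1
 2  0  1  1  2  2  2  2  2
 4  0  1  1  2  2  2  3  3
 3  0  1  2  2  2  2  3  3
 1  0  1  2  2  2  2  3  3
 4  0  1  2  2  2  2  3  3
 5  0  1  2  2  3  3  3  3
 5  0  1  2  2  3  3  3  3
 2  0  1  2  3  3  4  4  4
 0  0  1  2  3  3  4  4  5
dp[11][7] = 5. One LCS (by backtracking along matches): 3, 2, 5, 2, 0.

5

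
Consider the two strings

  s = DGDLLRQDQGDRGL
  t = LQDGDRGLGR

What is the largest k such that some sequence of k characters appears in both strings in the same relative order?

Let dp[i][j] be the LCS length of the first i characters of s and the first j characters of t. dp[i][j] = dp[i-1][j-1]+1 when the i-th and j-th characters match, else max(dp[i-1][j], dp[i][j-1]).
    ·  L  Q  D  G  D  R  G  L  G  R
 ·  0  0  0  0  0  0  0  0  0  0  0
 D  0  0  0  1  1  1  1  1  1  1  1
 G  0  0  0  1  2  2  2  2  2  2  2
 D  0  0  0  1  2  3  3  3  3  3  3
 L  0  1  1  1  2  3  3  3  4  4  4
 L  0  1  1  1  2  3  3  3  4  4  4
 R  0  1  1  1  2  3  4  4  4  4  5
 Q  0  1  2  2  2  3  4  4  4  4  5
 D  0  1  2  3  3  3  4  4  4  4  5
 Q  0  1  2  3  3  3  4  4  4  4  5
 G  0  1  2  3  4  4  4  5  5  5  5
 D  0  1  2  3  4  5  5  5  5  5  5
 R  0  1  2  3  4  5  6  6  6  6  6
 G  0  1  2  3  4  5  6  7  7  7  7
 L  0  1  2  3  4  5  6  7  8  8  8
dp[14][10] = 8. One LCS (by backtracking along matches): LQDGDRGL.

8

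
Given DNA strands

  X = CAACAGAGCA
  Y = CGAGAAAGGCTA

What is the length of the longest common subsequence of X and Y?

8

Pick C at X[1]=Y[1], A at X[2]=Y[5], A at X[3]=Y[6], A at X[5]=Y[7], G at X[6]=Y[8], G at X[8]=Y[9], C at X[9]=Y[10], A at X[10]=Y[12]; all 8 bases appear in both, in order, and the DP table's final entry dp[10][12] is also 8, so no common subsequence is longer.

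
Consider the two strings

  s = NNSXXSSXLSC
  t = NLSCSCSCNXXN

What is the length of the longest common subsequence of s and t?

Let dp[i][j] be the LCS length of the first i characters of s and the first j characters of t. dp[i][j] = dp[i-1][j-1]+1 when the i-th and j-th characters match, else max(dp[i-1][j], dp[i][j-1]).
    ·  N  L  S  C  S  C  S  C  N  X  X  N
 ·  0  0  0  0  0  0  0  0  0  0  0  0  0
 N  0  1  1  1  1  1  1  1  1  1  1  1  1
 N  0  1  1  1  1  1  1  1  1  2  2  2  2
 S  0  1  1  2  2  2  2  2  2  2  2  2  2
 X  0  1  1  2  2  2  2  2  2  2  3  3  3
 X  0  1  1  2  2  2  2  2  2  2  3  4  4
 S  0  1  1  2  2  3  3  3  3  3  3  4  4
 S  0  1  1  2  2  3  3  4  4  4  4  4  4
 X  0  1  1  2  2  3  3  4  4  4  5  5  5
 L  0  1  2  2  2  3  3  4  4  4  5  5  5
 S  0  1  2  3  3  3  3  4  4  4  5  5  5
 C  0  1  2  3  4  4  4  4  5  5  5  5  5
dp[11][12] = 5. One LCS (by backtracking along matches): NSSSX.

5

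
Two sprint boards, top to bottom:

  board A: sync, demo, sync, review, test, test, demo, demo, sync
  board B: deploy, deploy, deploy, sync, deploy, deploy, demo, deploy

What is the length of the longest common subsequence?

Match sync at board A[1]=board B[4] → demo at board A[2]=board B[7] — 2 tasks in the same relative order in both. Since dp[9][8] = 2, nothing longer is possible.

2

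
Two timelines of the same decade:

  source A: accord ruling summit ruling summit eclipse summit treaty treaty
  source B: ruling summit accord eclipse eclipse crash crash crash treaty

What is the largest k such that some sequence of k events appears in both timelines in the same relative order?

4

Match ruling at source A[2]=source B[1]; then summit at source A[3]=source B[2]; then eclipse at source A[6]=source B[5]; then treaty at source A[9]=source B[9] — 4 events in the same relative order in both. dp[9][9] = 4 confirms this is the maximum.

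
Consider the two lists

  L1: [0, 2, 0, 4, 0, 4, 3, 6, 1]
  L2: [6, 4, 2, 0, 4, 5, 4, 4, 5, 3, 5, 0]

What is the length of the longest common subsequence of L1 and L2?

Let dp[i][j] be the LCS length of the first i values of L1 and the first j values of L2. dp[i][j] = dp[i-1][j-1]+1 when the i-th and j-th values match, else max(dp[i-1][j], dp[i][j-1]).
    ·  6  4  2  0  4  5  4  4  5  3  5  0
 ·  0  0  0  0  0  0  0  0  0  0  0  0  0
 0  0  0  0  0  1  1  1  1  1  1  1  1  1
 2  0  0  0  1  1  1  1  1  1  1  1  1  1
 0  0  0  0  1  2  2  2  2  2  2  2  2  2
 4  0  0  1  1  2  3  3  3  3  3  3  3  3
 0  0  0  1  1  2  3  3  3  3  3  3  3  4
 4  0  0  1  1  2  3  3  4  4  4  4  4  4
 3  0  0  1  1  2  3  3  4  4  4  5  5  5
 6  0  1  1  1  2  3  3  4  4  4  5  5  5
 1  0  1  1  1  2  3  3  4  4  4  5  5  5
dp[9][12] = 5. One LCS (by backtracking along matches): 2, 0, 4, 4, 3.

5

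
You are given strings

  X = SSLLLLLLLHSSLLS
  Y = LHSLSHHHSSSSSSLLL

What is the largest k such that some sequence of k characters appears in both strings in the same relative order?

7

Taking S at X[1]=Y[3], S at X[2]=Y[5], H at X[10]=Y[8], S at X[11]=Y[13], S at X[12]=Y[14], L at X[13]=Y[16], L at X[14]=Y[17] gives a common subsequence of length 7. Since dp[15][17] = 7, nothing longer is possible.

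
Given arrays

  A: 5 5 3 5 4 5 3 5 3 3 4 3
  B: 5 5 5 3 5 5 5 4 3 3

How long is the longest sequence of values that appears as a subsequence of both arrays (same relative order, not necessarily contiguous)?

8

Let dp[i][j] be the LCS length of the first i values of A and the first j values of B. dp[i][j] = dp[i-1][j-1]+1 when the i-th and j-th values match, else max(dp[i-1][j], dp[i][j-1]).
    ·  5  5  5  3  5  5  5  4  3  3
 ·  0  0  0  0  0  0  0  0  0  0  0
 5  0  1  1  1  1  1  1  1  1  1  1
 5  0  1  2  2  2  2  2  2  2  2  2
 3  0  1  2  2  3  3  3  3  3  3  3
 5  0  1  2  3  3  4  4  4  4  4  4
 4  0  1  2  3  3  4  4  4  5  5  5
 5  0  1  2  3  3  4  5  5  5  5  5
 3  0  1  2  3  4  4  5  5  5  6  6
 5  0  1  2  3  4  5  5  6  6  6  6
 3  0  1  2  3  4  5  5  6  6  7  7
 3  0  1  2  3  4  5  5  6  6  7  8
 4  0  1  2  3  4  5  5  6  7  7  8
 3  0  1  2  3  4  5  5  6  7  8  8
dp[12][10] = 8. One LCS (by backtracking along matches): 5, 5, 3, 5, 5, 5, 3, 3.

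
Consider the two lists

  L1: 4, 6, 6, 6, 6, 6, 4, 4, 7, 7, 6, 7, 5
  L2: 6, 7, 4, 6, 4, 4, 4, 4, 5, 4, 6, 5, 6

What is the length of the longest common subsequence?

6

Match 4 at L1[1]=L2[3]; then 6 at L1[2]=L2[4]; then 4 at L1[7]=L2[8]; then 4 at L1[8]=L2[10]; then 6 at L1[11]=L2[11]; then 5 at L1[13]=L2[12] — 6 values in the same relative order in both. Since dp[13][13] = 6, nothing longer is possible.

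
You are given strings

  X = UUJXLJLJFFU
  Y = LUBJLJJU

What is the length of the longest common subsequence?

Let dp[i][j] be the LCS length of the first i characters of X and the first j characters of Y. dp[i][j] = dp[i-1][j-1]+1 when the i-th and j-th characters match, else max(dp[i-1][j], dp[i][j-1]).
    ·  L  U  B  J  L  J  J  U
 ·  0  0  0  0  0  0  0  0  0
 U  0  0  1  1  1  1  1  1  1
 U  0  0  1  1  1  1  1  1  2
 J  0  0  1  1  2  2  2  2  2
 X  0  0  1  1  2  2  2  2  2
 L  0  1  1  1  2  3  3  3  3
 J  0  1  1  1  2  3  4  4  4
 L  0  1  1  1  2  3  4  4  4
 J  0  1  1  1  2  3  4  5  5
 F  0  1  1  1  2  3  4  5  5
 F  0  1  1  1  2  3  4  5  5
 U  0  1  2  2  2  3  4  5  6
dp[11][8] = 6. One LCS (by backtracking along matches): UJLJJU.

6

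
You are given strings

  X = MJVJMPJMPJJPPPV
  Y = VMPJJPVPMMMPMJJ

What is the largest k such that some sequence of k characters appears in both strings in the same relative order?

One common subsequence of length 8: M [1,2] → J [2,5] → V [3,7] → M [5,11] → P [6,12] → M [8,13] → J [10,14] → J [11,15]. dp[15][15] = 8 confirms this is the maximum.

8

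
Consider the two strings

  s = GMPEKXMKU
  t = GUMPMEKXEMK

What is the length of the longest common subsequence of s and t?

Let dp[i][j] be the LCS length of the first i characters of s and the first j characters of t. dp[i][j] = dp[i-1][j-1]+1 when the i-th and j-th characters match, else max(dp[i-1][j], dp[i][j-1]).
    ·  G  U  M  P  M  E  K  X  E  M  K
 ·  0  0  0  0  0  0  0  0  0  0  0  0
 G  0  1  1  1  1  1  1  1  1  1  1  1
 M  0  1  1  2  2  2  2  2  2  2  2  2
 P  0  1  1  2  3  3  3  3  3  3  3  3
 E  0  1  1  2  3  3  4  4  4  4  4  4
 K  0  1  1  2  3  3  4  5  5  5  5  5
 X  0  1  1  2  3  3  4  5  6  6  6  6
 M  0  1  1  2  3  4  4  5  6  6  7  7
 K  0  1  1  2  3  4  4  5  6  6  7  8
 U  0  1  2  2  3  4  4  5  6  6  7  8
dp[9][11] = 8. One LCS (by backtracking along matches): GMPEKXMK.

8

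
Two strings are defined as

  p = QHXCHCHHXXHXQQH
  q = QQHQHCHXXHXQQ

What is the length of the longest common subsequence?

11

Match Q [1,2] → H [2,3] → H [5,5] → C [6,6] → H [8,7] → X [9,8] → X [10,9] → H [11,10] → X [12,11] → Q [13,12] → Q [14,13] — 11 characters in the same relative order in both. The LCS DP gives dp[15][13] = 11, so this is optimal.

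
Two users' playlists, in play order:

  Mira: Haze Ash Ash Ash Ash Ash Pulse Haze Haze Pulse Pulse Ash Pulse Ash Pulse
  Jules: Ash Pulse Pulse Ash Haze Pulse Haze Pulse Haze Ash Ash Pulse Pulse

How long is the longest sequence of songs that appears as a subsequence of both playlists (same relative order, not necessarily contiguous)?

Match Ash (Mira #2, Jules #1), Ash (Mira #3, Jules #4), Pulse (Mira #7, Jules #6), Haze (Mira #8, Jules #7), Haze (Mira #9, Jules #9), Ash (Mira #12, Jules #11), Pulse (Mira #13, Jules #12), Pulse (Mira #15, Jules #13) — 8 songs in the same relative order in both. The LCS DP gives dp[15][13] = 8, so this is optimal.

8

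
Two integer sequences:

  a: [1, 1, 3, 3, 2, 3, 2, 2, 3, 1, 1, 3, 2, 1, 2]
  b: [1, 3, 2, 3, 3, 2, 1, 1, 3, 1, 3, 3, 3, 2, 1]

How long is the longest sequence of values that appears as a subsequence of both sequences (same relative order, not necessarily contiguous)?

10

Pick 1 (a #2, b #1), then 3 (a #3, b #2), then 3 (a #4, b #4), then 3 (a #6, b #5), then 2 (a #7, b #6), then 3 (a #9, b #9), then 1 (a #10, b #10), then 3 (a #12, b #13), then 2 (a #13, b #14), then 1 (a #14, b #15); all 10 values appear in both, in order. The LCS DP gives dp[15][15] = 10, so this is optimal.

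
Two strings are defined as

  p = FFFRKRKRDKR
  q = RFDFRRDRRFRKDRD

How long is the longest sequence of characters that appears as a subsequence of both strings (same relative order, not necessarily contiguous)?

Taking F (p #1, q #2); then F (p #2, q #4); then F (p #3, q #10); then R (p #4, q #11); then K (p #5, q #12); then R (p #8, q #14); then D (p #9, q #15) gives a common subsequence of length 7. dp[11][15] = 7 confirms this is the maximum.

7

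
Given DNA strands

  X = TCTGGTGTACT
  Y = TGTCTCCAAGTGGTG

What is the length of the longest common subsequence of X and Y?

7

Pick T (X #1, Y #5); then C (X #2, Y #7); then T (X #3, Y #11); then G (X #4, Y #12); then G (X #5, Y #13); then T (X #6, Y #14); then G (X #7, Y #15); all 7 bases appear in both, in order. Since dp[11][15] = 7, nothing longer is possible.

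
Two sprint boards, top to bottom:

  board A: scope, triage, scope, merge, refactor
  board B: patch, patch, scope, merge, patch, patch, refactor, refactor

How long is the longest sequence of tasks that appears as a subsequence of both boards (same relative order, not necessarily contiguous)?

3

Taking scope at board A[3]=board B[3], merge at board A[4]=board B[4], refactor at board A[5]=board B[8] gives a common subsequence of length 3, and the DP table's final entry dp[5][8] is also 3, so no common subsequence is longer.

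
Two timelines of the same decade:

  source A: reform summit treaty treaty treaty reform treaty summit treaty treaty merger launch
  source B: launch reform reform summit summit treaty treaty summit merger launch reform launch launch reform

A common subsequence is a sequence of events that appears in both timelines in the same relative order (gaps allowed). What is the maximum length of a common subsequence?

7

Match reform [1,3]; then summit [2,5]; then treaty [5,6]; then treaty [7,7]; then summit [8,8]; then merger [11,9]; then launch [12,13] — 7 events in the same relative order in both. Since dp[12][14] = 7, nothing longer is possible.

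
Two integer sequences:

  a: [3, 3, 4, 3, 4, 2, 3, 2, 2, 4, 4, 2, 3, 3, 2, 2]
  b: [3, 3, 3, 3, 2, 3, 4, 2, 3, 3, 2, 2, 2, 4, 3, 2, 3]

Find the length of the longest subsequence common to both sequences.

Taking 3 [1,3], then 3 [2,4], then 3 [4,6], then 4 [5,7], then 2 [6,8], then 3 [7,10], then 2 [8,12], then 2 [9,13], then 4 [10,14], then 2 [12,16], then 3 [14,17] gives a common subsequence of length 11. Since dp[16][17] = 11, nothing longer is possible.

11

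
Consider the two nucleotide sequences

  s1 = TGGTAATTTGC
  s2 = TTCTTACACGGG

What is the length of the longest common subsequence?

Let dp[i][j] be the LCS length of the first i bases of s1 and the first j bases of s2. dp[i][j] = dp[i-1][j-1]+1 when the i-th and j-th bases match, else max(dp[i-1][j], dp[i][j-1]).
    ·  T  T  C  T  T  A  C  A  C  G  G  G
 ·  0  0  0  0  0  0  0  0  0  0  0  0  0
 T  0  1  1  1  1  1  1  1  1  1  1  1  1
 G  0  1  1  1  1  1  1  1  1  1  2  2  2
 G  0  1  1  1  1  1  1  1  1  1  2  3  3
 T  0  1  2  2  2  2  2  2  2  2  2  3  3
 A  0  1  2  2  2  2  3  3  3  3  3  3  3
 A  0  1  2  2  2  2  3  3  4  4  4  4  4
 T  0  1  2  2  3  3  3  3  4  4  4  4  4
 T  0  1  2  2  3  4  4  4  4  4  4  4  4
 T  0  1  2  2  3  4  4  4  4  4  4  4  4
 G  0  1  2  2  3  4  4  4  4  4  5  5  5
 C  0  1  2  3  3  4  4  5  5  5  5  5  5
dp[11][12] = 5. One LCS (by backtracking along matches): TTAAG.

5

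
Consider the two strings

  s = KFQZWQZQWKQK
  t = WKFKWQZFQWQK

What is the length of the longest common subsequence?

9

Let dp[i][j] be the LCS length of the first i characters of s and the first j characters of t. dp[i][j] = dp[i-1][j-1]+1 when the i-th and j-th characters match, else max(dp[i-1][j], dp[i][j-1]).
    ·  W  K  F  K  W  Q  Z  F  Q  W  Q  K
 ·  0  0  0  0  0  0  0  0  0  0  0  0  0
 K  0  0  1  1  1  1  1  1  1  1  1  1  1
 F  0  0  1  2  2  2  2  2  2  2  2  2  2
 Q  0  0  1  2  2  2  3  3  3  3  3  3  3
 Z  0  0  1  2  2  2  3  4  4  4  4  4  4
 W  0  1  1  2  2  3  3  4  4  4  5  5  5
 Q  0  1  1  2  2  3  4  4  4  5  5  6  6
 Z  0  1  1  2  2  3  4  5  5  5  5  6  6
 Q  0  1  1  2  2  3  4  5  5  6  6  6  6
 W  0  1  1  2  2  3  4  5  5  6  7  7  7
 K  0  1  2  2  3  3  4  5  5  6  7  7  8
 Q  0  1  2  2  3  3  4  5  5  6  7  8  8
 K  0  1  2  2  3  3  4  5  5  6  7  8  9
dp[12][12] = 9. One LCS (by backtracking along matches): KFWQZQWQK.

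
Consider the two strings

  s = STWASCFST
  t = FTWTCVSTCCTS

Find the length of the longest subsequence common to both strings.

5

Taking T [2,2], then W [3,3], then S [5,7], then C [6,10], then S [8,12] gives a common subsequence of length 5, and the DP table's final entry dp[9][12] is also 5, so no common subsequence is longer.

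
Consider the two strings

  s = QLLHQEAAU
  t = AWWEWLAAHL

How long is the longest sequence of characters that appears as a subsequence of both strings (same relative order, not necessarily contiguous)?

3

Let dp[i][j] be the LCS length of the first i characters of s and the first j characters of t. dp[i][j] = dp[i-1][j-1]+1 when the i-th and j-th characters match, else max(dp[i-1][j], dp[i][j-1]).
    ·  A  W  W  E  W  L  A  A  H  L
 ·  0  0  0  0  0  0  0  0  0  0  0
 Q  0  0  0  0  0  0  0  0  0  0  0
 L  0  0  0  0  0  0  1  1  1  1  1
 L  0  0  0  0  0  0  1  1  1  1  2
 H  0  0  0  0  0  0  1  1  1  2  2
 Q  0  0  0  0  0  0  1  1  1  2  2
 E  0  0  0  0  1  1  1  1  1  2  2
 A  0  1  1  1  1  1  1  2  2  2  2
 A  0  1  1  1  1  1  1  2  3  3  3
 U  0  1  1  1  1  1  1  2  3  3  3
dp[9][10] = 3. One LCS (by backtracking along matches): LAA.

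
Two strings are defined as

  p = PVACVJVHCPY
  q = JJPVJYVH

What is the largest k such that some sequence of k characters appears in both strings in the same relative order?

Match P at p[1]=q[3], then V at p[5]=q[4], then J at p[6]=q[5], then V at p[7]=q[7], then H at p[8]=q[8] — 5 characters in the same relative order in both. The LCS DP gives dp[11][8] = 5, so this is optimal.

5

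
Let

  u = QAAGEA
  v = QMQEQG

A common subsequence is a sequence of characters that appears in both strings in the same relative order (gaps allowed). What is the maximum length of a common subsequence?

2

Taking Q [1,5] → G [4,6] gives a common subsequence of length 2. Since dp[6][6] = 2, nothing longer is possible.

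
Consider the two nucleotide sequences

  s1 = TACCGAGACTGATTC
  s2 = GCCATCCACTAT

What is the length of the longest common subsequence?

8

Match T (s1 #1, s2 #5) → C (s1 #3, s2 #6) → C (s1 #4, s2 #7) → A (s1 #8, s2 #8) → C (s1 #9, s2 #9) → T (s1 #10, s2 #10) → A (s1 #12, s2 #11) → T (s1 #14, s2 #12) — 8 bases in the same relative order in both. Since dp[15][12] = 8, nothing longer is possible.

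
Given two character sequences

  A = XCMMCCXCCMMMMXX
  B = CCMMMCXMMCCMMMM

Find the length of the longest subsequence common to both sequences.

11

Taking C at A[2]=B[2]; then M at A[3]=B[4]; then M at A[4]=B[5]; then C at A[6]=B[6]; then X at A[7]=B[7]; then C at A[8]=B[10]; then C at A[9]=B[11]; then M at A[10]=B[12]; then M at A[11]=B[13]; then M at A[12]=B[14]; then M at A[13]=B[15] gives a common subsequence of length 11. The LCS DP gives dp[15][15] = 11, so this is optimal.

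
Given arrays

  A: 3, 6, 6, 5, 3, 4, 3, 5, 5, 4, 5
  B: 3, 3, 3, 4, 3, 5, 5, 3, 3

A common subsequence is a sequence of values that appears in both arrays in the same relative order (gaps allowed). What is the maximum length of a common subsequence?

Pick 3 (A #1, B #2), 3 (A #5, B #3), 4 (A #6, B #4), 3 (A #7, B #5), 5 (A #8, B #6), 5 (A #9, B #7); all 6 values appear in both, in order. dp[11][9] = 6 confirms this is the maximum.

6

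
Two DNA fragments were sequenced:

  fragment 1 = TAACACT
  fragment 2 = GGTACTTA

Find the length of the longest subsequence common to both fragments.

4

Let dp[i][j] be the LCS length of the first i bases of fragment 1 and the first j bases of fragment 2. dp[i][j] = dp[i-1][j-1]+1 when the i-th and j-th bases match, else max(dp[i-1][j], dp[i][j-1]).
    ·  G  G  T  A  C  T  T  A
 ·  0  0  0  0  0  0  0  0  0
 T  0  0  0  1  1  1  1  1  1
 A  0  0  0  1  2  2  2  2  2
 A  0  0  0  1  2  2  2  2  3
 C  0  0  0  1  2  3  3  3  3
 A  0  0  0  1  2  3  3  3  4
 C  0  0  0  1  2  3  3  3  4
 T  0  0  0  1  2  3  4  4  4
dp[7][8] = 4. One LCS (by backtracking along matches): TACA.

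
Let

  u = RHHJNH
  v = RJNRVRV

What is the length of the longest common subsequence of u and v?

Let dp[i][j] be the LCS length of the first i characters of u and the first j characters of v. dp[i][j] = dp[i-1][j-1]+1 when the i-th and j-th characters match, else max(dp[i-1][j], dp[i][j-1]).
    ·  R  J  N  R  V  R  V
 ·  0  0  0  0  0  0  0  0
 R  0  1  1  1  1  1  1  1
 H  0  1  1  1  1  1  1  1
 H  0  1  1  1  1  1  1  1
 J  0  1  2  2  2  2  2  2
 N  0  1  2  3  3  3  3  3
 H  0  1  2  3  3  3  3  3
dp[6][7] = 3. One LCS (by backtracking along matches): RJN.

3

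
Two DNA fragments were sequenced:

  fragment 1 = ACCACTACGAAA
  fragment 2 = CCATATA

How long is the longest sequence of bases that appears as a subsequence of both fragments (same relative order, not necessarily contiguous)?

One common subsequence of length 6: C [2,1], then C [3,2], then A [4,3], then T [6,4], then A [7,5], then A [12,7]. The LCS DP gives dp[12][7] = 6, so this is optimal.

6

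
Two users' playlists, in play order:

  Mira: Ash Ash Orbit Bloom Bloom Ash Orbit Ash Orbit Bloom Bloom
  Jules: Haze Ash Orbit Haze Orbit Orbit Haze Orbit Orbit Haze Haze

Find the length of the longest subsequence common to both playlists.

4

Match Ash [1,2] → Orbit [3,6] → Orbit [7,8] → Orbit [9,9] — 4 songs in the same relative order in both, and the DP table's final entry dp[11][11] is also 4, so no common subsequence is longer.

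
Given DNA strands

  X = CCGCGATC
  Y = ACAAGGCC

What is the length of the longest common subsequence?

Let dp[i][j] be the LCS length of the first i bases of X and the first j bases of Y. dp[i][j] = dp[i-1][j-1]+1 when the i-th and j-th bases match, else max(dp[i-1][j], dp[i][j-1]).
    ·  A  C  A  A  G  G  C  C
 ·  0  0  0  0  0  0  0  0  0
 C  0  0  1  1  1  1  1  1  1
 C  0  0  1  1  1  1  1  2  2
 G  0  0  1  1  1  2  2  2  2
 C  0  0  1  1  1  2  2  3  3
 G  0  0  1  1  1  2  3  3  3
 A  0  1  1  2  2  2  3  3  3
 T  0  1  1  2  2  2  3  3  3
 C  0  1  2  2  2  2  3  4  4
dp[8][8] = 4. One LCS (by backtracking along matches): CGCC.

4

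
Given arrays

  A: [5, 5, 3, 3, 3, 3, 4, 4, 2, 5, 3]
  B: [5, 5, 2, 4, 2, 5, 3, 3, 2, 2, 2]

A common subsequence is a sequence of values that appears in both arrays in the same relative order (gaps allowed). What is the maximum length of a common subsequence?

6

Let dp[i][j] be the LCS length of the first i values of A and the first j values of B. dp[i][j] = dp[i-1][j-1]+1 when the i-th and j-th values match, else max(dp[i-1][j], dp[i][j-1]).
    ·  5  5  2  4  2  5  3  3  2  2  2
 ·  0  0  0  0  0  0  0  0  0  0  0  0
 5  0  1  1  1  1  1  1  1  1  1  1  1
 5  0  1  2  2  2  2  2  2  2  2  2  2
 3  0  1  2  2  2  2  2  3  3  3  3  3
 3  0  1  2  2  2  2  2  3  4  4  4  4
 3  0  1  2  2  2  2  2  3  4  4  4  4
 3  0  1  2  2  2  2  2  3  4  4  4  4
 4  0  1  2  2  3  3  3  3  4  4  4  4
 4  0  1  2  2  3  3  3  3  4  4  4  4
 2  0  1  2  3  3  4  4  4  4  5  5  5
 5  0  1  2  3  3  4  5  5  5  5  5  5
 3  0  1  2  3  3  4  5  6  6  6  6  6
dp[11][11] = 6. One LCS (by backtracking along matches): 5, 5, 4, 2, 5, 3.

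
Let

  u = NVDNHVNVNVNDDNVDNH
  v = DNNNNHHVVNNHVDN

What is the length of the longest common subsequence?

10

Taking N at u[1]=v[4]; then N at u[4]=v[5]; then H at u[5]=v[7]; then V at u[6]=v[8]; then V at u[8]=v[9]; then N at u[9]=v[10]; then N at u[11]=v[11]; then V at u[15]=v[13]; then D at u[16]=v[14]; then N at u[17]=v[15] gives a common subsequence of length 10. The LCS DP gives dp[18][15] = 10, so this is optimal.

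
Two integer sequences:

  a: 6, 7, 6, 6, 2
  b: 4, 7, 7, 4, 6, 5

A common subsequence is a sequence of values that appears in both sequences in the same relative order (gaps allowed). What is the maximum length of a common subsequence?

One common subsequence of length 2: 7 at a[2]=b[3], then 6 at a[3]=b[5]. Since dp[5][6] = 2, nothing longer is possible.

2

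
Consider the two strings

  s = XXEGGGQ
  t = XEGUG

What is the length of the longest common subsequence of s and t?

Let dp[i][j] be the LCS length of the first i characters of s and the first j characters of t. dp[i][j] = dp[i-1][j-1]+1 when the i-th and j-th characters match, else max(dp[i-1][j], dp[i][j-1]).
    ·  X  E  G  U  G
 ·  0  0  0  0  0  0
 X  0  1  1  1  1  1
 X  0  1  1  1  1  1
 E  0  1  2  2  2  2
 G  0  1  2  3  3  3
 G  0  1  2  3  3  4
 G  0  1  2  3  3  4
 Q  0  1  2  3  3  4
dp[7][5] = 4. One LCS (by backtracking along matches): XEGG.

4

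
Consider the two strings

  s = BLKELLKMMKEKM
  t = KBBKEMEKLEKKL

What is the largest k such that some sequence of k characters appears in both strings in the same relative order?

Pick B at s[1]=t[3], K at s[3]=t[4], E at s[4]=t[5], M at s[8]=t[6], K at s[10]=t[8], E at s[11]=t[10], K at s[12]=t[12]; all 7 characters appear in both, in order. The LCS DP gives dp[13][13] = 7, so this is optimal.

7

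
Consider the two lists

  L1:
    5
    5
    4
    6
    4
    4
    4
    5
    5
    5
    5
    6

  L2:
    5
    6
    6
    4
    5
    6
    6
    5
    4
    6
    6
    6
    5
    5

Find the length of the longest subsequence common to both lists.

One common subsequence of length 7: 5 [1,1], 6 [4,3], 4 [7,4], 5 [8,5], 5 [9,8], 5 [10,13], 5 [11,14]. Since dp[12][14] = 7, nothing longer is possible.

7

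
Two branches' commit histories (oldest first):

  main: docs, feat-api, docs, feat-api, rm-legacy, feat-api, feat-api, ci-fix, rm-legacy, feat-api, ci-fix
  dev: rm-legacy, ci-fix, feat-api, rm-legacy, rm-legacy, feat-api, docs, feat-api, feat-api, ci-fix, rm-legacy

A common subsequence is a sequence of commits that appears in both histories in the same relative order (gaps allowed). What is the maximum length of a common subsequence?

6

One common subsequence of length 6: feat-api at main[2]=dev[6]; then docs at main[3]=dev[7]; then feat-api at main[6]=dev[8]; then feat-api at main[7]=dev[9]; then ci-fix at main[8]=dev[10]; then rm-legacy at main[9]=dev[11], and the DP table's final entry dp[11][11] is also 6, so no common subsequence is longer.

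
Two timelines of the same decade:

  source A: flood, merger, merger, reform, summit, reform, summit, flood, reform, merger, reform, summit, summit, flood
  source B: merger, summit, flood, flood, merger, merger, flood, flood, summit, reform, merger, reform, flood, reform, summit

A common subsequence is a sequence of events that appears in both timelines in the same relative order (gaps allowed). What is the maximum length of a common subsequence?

8

One common subsequence of length 8: flood at source A[1]=source B[4], then merger at source A[2]=source B[5], then merger at source A[3]=source B[6], then reform at source A[4]=source B[10], then reform at source A[6]=source B[12], then flood at source A[8]=source B[13], then reform at source A[11]=source B[14], then summit at source A[13]=source B[15]. dp[14][15] = 8 confirms this is the maximum.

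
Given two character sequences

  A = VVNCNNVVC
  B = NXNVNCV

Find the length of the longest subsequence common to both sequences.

Match V [2,4] → N [3,5] → C [4,6] → V [8,7] — 4 characters in the same relative order in both. dp[9][7] = 4 confirms this is the maximum.

4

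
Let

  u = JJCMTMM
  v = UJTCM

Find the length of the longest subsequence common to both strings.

3

Taking J at u[1]=v[2] → C at u[3]=v[4] → M at u[7]=v[5] gives a common subsequence of length 3. dp[7][5] = 3 confirms this is the maximum.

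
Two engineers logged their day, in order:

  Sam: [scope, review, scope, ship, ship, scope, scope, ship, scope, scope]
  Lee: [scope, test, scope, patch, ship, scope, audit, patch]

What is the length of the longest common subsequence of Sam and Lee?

4

Pick scope [1,1], then scope [3,3], then ship [5,5], then scope [6,6]; all 4 tasks appear in both, in order. Since dp[10][8] = 4, nothing longer is possible.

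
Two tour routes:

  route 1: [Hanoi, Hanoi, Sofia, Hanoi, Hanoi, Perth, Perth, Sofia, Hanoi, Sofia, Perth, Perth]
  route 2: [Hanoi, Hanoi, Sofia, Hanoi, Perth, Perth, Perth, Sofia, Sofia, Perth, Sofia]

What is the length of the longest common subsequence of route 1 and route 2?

Match Hanoi (route 1 #1, route 2 #1); then Hanoi (route 1 #2, route 2 #2); then Sofia (route 1 #3, route 2 #3); then Hanoi (route 1 #4, route 2 #4); then Perth (route 1 #6, route 2 #6); then Perth (route 1 #7, route 2 #7); then Sofia (route 1 #8, route 2 #8); then Sofia (route 1 #10, route 2 #9); then Perth (route 1 #11, route 2 #10) — 9 stops in the same relative order in both. Since dp[12][11] = 9, nothing longer is possible.

9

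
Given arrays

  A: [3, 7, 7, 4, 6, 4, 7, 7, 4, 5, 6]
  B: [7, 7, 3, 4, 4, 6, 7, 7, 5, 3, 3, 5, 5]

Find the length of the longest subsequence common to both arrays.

7

One common subsequence of length 7: 7 [2,1]; then 7 [3,2]; then 4 [4,5]; then 6 [5,6]; then 7 [7,7]; then 7 [8,8]; then 5 [10,13], and the DP table's final entry dp[11][13] is also 7, so no common subsequence is longer.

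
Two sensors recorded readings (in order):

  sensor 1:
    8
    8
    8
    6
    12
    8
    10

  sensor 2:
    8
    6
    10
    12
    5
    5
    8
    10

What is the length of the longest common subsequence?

One common subsequence of length 5: 8 [3,1]; then 6 [4,2]; then 12 [5,4]; then 8 [6,7]; then 10 [7,8]. dp[7][8] = 5 confirms this is the maximum.

5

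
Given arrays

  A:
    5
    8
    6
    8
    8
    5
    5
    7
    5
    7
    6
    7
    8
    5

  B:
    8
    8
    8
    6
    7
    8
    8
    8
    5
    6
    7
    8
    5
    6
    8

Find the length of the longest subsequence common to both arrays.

Match 8 at A[2]=B[3] → 6 at A[3]=B[4] → 8 at A[4]=B[7] → 8 at A[5]=B[8] → 5 at A[6]=B[9] → 7 at A[8]=B[11] → 5 at A[9]=B[13] → 6 at A[11]=B[14] → 8 at A[13]=B[15] — 9 values in the same relative order in both, and the DP table's final entry dp[14][15] is also 9, so no common subsequence is longer.

9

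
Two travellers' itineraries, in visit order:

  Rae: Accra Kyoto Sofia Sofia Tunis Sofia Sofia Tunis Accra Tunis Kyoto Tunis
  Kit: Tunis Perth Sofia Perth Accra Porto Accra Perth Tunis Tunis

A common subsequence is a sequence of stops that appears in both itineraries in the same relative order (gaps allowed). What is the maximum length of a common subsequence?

5

Match Tunis at Rae[5]=Kit[1], then Sofia at Rae[6]=Kit[3], then Accra at Rae[9]=Kit[7], then Tunis at Rae[10]=Kit[9], then Tunis at Rae[12]=Kit[10] — 5 stops in the same relative order in both. Since dp[12][10] = 5, nothing longer is possible.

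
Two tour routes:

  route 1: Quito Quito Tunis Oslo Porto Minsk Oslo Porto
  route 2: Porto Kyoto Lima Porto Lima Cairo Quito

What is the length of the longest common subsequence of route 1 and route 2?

One common subsequence of length 2: Porto at route 1[5]=route 2[1]; then Porto at route 1[8]=route 2[4]. dp[8][7] = 2 confirms this is the maximum.

2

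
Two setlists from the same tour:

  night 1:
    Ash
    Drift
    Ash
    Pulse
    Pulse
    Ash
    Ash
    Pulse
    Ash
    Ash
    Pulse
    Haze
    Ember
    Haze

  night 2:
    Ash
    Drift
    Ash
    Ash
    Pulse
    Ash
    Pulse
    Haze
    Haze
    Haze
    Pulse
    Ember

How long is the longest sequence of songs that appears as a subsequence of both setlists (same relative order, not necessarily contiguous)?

Pick Ash at night 1[1]=night 2[1], Drift at night 1[2]=night 2[2], Ash at night 1[6]=night 2[3], Ash at night 1[7]=night 2[4], Pulse at night 1[8]=night 2[5], Ash at night 1[10]=night 2[6], Pulse at night 1[11]=night 2[7], Haze at night 1[12]=night 2[10], Ember at night 1[13]=night 2[12]; all 9 songs appear in both, in order. The LCS DP gives dp[14][12] = 9, so this is optimal.

9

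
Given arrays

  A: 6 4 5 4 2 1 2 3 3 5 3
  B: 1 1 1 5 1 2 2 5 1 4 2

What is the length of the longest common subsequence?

4

Taking 5 (A #3, B #4), 2 (A #5, B #7), 1 (A #6, B #9), 2 (A #7, B #11) gives a common subsequence of length 4, and the DP table's final entry dp[11][11] is also 4, so no common subsequence is longer.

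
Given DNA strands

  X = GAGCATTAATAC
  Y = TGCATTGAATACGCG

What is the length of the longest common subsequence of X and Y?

Pick G at X[3]=Y[2], then C at X[4]=Y[3], then A at X[5]=Y[4], then T at X[6]=Y[5], then T at X[7]=Y[6], then A at X[8]=Y[8], then A at X[9]=Y[9], then T at X[10]=Y[10], then A at X[11]=Y[11], then C at X[12]=Y[14]; all 10 bases appear in both, in order, and the DP table's final entry dp[12][15] is also 10, so no common subsequence is longer.

10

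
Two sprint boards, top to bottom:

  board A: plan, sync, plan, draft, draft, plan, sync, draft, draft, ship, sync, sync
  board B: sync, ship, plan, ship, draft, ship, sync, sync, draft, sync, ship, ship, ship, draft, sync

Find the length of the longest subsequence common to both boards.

Pick sync at board A[2]=board B[1] → plan at board A[3]=board B[3] → draft at board A[4]=board B[5] → draft at board A[5]=board B[9] → sync at board A[7]=board B[10] → draft at board A[9]=board B[14] → sync at board A[12]=board B[15]; all 7 tasks appear in both, in order, and the DP table's final entry dp[12][15] is also 7, so no common subsequence is longer.

7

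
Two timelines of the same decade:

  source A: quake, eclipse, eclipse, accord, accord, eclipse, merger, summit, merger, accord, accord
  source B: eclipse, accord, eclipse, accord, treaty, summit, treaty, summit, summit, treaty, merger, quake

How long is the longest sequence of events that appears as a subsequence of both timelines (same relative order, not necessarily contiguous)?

5

Taking eclipse at source A[2]=source B[1], then eclipse at source A[3]=source B[3], then accord at source A[4]=source B[4], then summit at source A[8]=source B[9], then merger at source A[9]=source B[11] gives a common subsequence of length 5. Since dp[11][12] = 5, nothing longer is possible.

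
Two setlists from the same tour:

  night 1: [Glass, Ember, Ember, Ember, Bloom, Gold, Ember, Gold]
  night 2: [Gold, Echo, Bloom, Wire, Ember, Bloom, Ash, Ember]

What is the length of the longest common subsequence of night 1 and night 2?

3

Pick Ember [4,5]; then Bloom [5,6]; then Ember [7,8]; all 3 songs appear in both, in order. Since dp[8][8] = 3, nothing longer is possible.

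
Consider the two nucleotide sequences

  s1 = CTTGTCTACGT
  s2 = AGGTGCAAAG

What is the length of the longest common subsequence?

Let dp[i][j] be the LCS length of the first i bases of s1 and the first j bases of s2. dp[i][j] = dp[i-1][j-1]+1 when the i-th and j-th bases match, else max(dp[i-1][j], dp[i][j-1]).
    ·  A  G  G  T  G  C  A  A  A  G
 ·  0  0  0  0  0  0  0  0  0  0  0
 C  0  0  0  0  0  0  1  1  1  1  1
 T  0  0  0  0  1  1  1  1  1  1  1
 T  0  0  0  0  1  1  1  1  1  1  1
 G  0  0  1  1  1  2  2  2  2  2  2
 T  0  0  1  1  2  2  2  2  2  2  2
 C  0  0  1  1  2  2  3  3  3  3  3
 T  0  0  1  1  2  2  3  3  3  3  3
 A  0  1  1  1  2  2  3  4  4  4  4
 C  0  1  1  1  2  2  3  4  4  4  4
 G  0  1  2  2  2  3  3  4  4  4  5
 T  0  1  2  2  3  3  3  4  4  4  5
dp[11][10] = 5. One LCS (by backtracking along matches): TGCAG.

5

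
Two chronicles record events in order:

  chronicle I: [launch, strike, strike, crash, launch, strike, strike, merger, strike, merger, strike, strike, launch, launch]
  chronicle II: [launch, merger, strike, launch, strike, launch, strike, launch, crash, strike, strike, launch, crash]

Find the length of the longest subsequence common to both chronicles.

Taking launch (chronicle I #1, chronicle II #1) → strike (chronicle I #2, chronicle II #3) → strike (chronicle I #3, chronicle II #5) → launch (chronicle I #5, chronicle II #6) → strike (chronicle I #6, chronicle II #7) → strike (chronicle I #11, chronicle II #10) → strike (chronicle I #12, chronicle II #11) → launch (chronicle I #13, chronicle II #12) gives a common subsequence of length 8. Since dp[14][13] = 8, nothing longer is possible.

8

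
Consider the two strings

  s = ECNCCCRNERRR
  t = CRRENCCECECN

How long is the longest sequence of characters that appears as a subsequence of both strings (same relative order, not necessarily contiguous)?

6

Taking E (s #1, t #4) → C (s #2, t #6) → C (s #4, t #7) → C (s #5, t #9) → C (s #6, t #11) → N (s #8, t #12) gives a common subsequence of length 6. The LCS DP gives dp[12][12] = 6, so this is optimal.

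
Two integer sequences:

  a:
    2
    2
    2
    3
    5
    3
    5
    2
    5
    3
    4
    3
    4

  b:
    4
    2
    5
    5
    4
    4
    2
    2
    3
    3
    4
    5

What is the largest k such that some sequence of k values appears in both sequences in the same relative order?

7

Pick 2 (a #3, b #2) → 5 (a #5, b #3) → 5 (a #7, b #4) → 2 (a #8, b #8) → 3 (a #10, b #9) → 3 (a #12, b #10) → 4 (a #13, b #11); all 7 values appear in both, in order. The LCS DP gives dp[13][12] = 7, so this is optimal.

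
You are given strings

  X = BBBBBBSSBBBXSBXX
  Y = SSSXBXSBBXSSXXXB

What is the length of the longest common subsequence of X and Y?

9

One common subsequence of length 9: S at X[7]=Y[2], S at X[8]=Y[3], B at X[9]=Y[5], B at X[10]=Y[8], B at X[11]=Y[9], X at X[12]=Y[10], S at X[13]=Y[12], X at X[15]=Y[14], X at X[16]=Y[15]. The LCS DP gives dp[16][16] = 9, so this is optimal.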